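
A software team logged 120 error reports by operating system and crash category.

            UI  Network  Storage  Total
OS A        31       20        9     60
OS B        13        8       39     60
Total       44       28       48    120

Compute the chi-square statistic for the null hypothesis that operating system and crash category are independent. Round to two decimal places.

Grand total N = 120.
Expected counts (row total × column total / N):
  OS A, UI: 60×44/120 = 22.000
  OS A, Network: 60×28/120 = 14.000
  OS A, Storage: 60×48/120 = 24.000
  OS B, UI: 60×44/120 = 22.000
  OS B, Network: 60×28/120 = 14.000
  OS B, Storage: 60×48/120 = 24.000
Contributions (O − E)²/E:
  (31 − 22.000)²/22.000 = 3.6818
  (20 − 14.000)²/14.000 = 2.5714
  (9 − 24.000)²/24.000 = 9.3750
  (13 − 22.000)²/22.000 = 3.6818
  (8 − 14.000)²/14.000 = 2.5714
  (39 − 24.000)²/24.000 = 9.3750
χ² = 3.6818 + 2.5714 + 9.3750 + 3.6818 + 2.5714 + 9.3750 = 31.26

31.26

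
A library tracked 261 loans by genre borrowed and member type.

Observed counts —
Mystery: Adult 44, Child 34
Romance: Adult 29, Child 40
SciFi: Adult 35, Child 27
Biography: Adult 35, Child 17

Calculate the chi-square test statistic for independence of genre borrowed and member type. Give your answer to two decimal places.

7.98

Row totals: 78, 69, 62, 52. Column totals: 143, 118. Grand total N = 261.
Expected counts (row total × column total / N):
  Mystery, Adult: 78×143/261 = 42.736
  Mystery, Child: 78×118/261 = 35.264
  Romance, Adult: 69×143/261 = 37.805
  Romance, Child: 69×118/261 = 31.195
  SciFi, Adult: 62×143/261 = 33.969
  SciFi, Child: 62×118/261 = 28.031
  Biography, Adult: 52×143/261 = 28.490
  Biography, Child: 52×118/261 = 23.510
Contributions (O − E)²/E:
  (44 − 42.736)²/42.736 = 0.0374
  (34 − 35.264)²/35.264 = 0.0453
  (29 − 37.805)²/37.805 = 2.0507
  (40 − 31.195)²/31.195 = 2.4853
  (35 − 33.969)²/33.969 = 0.0313
  (27 − 28.031)²/28.031 = 0.0379
  (35 − 28.490)²/28.490 = 1.4875
  (17 − 23.510)²/23.510 = 1.8026
χ² = 0.0374 + 0.0453 + 2.0507 + 2.4853 + 0.0313 + 0.0379 + 1.4875 + 1.8026 = 7.98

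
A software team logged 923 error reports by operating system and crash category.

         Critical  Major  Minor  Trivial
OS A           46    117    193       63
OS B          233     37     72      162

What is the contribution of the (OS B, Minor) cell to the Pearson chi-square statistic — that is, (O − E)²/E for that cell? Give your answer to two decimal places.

36.53

Row total (OS B) = 504; column total (Minor) = 265; N = 923.
Expected count E = 504 × 265 / 923 = 144.702.
Contribution = (O − E)²/E = (72 − 144.702)² / 144.702 = 36.53.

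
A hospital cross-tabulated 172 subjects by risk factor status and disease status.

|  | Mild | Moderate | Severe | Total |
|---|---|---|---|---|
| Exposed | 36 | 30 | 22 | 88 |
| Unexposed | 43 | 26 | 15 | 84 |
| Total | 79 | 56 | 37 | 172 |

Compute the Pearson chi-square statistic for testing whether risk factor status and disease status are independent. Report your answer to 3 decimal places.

2.138

Grand total N = 172.
Expected counts (row total × column total / N):
  Exposed, Mild: 88×79/172 = 40.41860
  Exposed, Moderate: 88×56/172 = 28.65116
  Exposed, Severe: 88×37/172 = 18.93023
  Unexposed, Mild: 84×79/172 = 38.58140
  Unexposed, Moderate: 84×56/172 = 27.34884
  Unexposed, Severe: 84×37/172 = 18.06977
Contributions (O − E)²/E:
  (36 − 40.41860)²/40.41860 = 0.4830
  (30 − 28.65116)²/28.65116 = 0.0635
  (22 − 18.93023)²/18.93023 = 0.4978
  (43 − 38.58140)²/38.58140 = 0.5060
  (26 − 27.34884)²/27.34884 = 0.0665
  (15 − 18.06977)²/18.06977 = 0.5215
χ² = 0.4830 + 0.0635 + 0.4978 + 0.5060 + 0.0665 + 0.5215 = 2.138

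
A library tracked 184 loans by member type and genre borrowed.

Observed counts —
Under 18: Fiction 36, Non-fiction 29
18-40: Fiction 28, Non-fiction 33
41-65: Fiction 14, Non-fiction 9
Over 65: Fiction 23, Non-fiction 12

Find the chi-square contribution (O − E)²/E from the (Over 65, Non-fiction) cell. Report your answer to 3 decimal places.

Row total (Over 65) = 35; column total (Non-fiction) = 83; N = 184.
Expected count E = 35 × 83 / 184 = 15.7880.
Contribution = (O − E)²/E = (12 − 15.7880)² / 15.7880 = 0.909.

0.909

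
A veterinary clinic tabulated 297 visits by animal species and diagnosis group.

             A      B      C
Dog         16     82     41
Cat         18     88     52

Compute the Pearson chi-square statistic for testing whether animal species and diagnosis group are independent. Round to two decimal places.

0.42

Row totals: 139, 158. Column totals: 34, 170, 93. Grand total N = 297.
Expected counts (row total × column total / N):
  Dog, A: 139×34/297 = 15.912
  Dog, B: 139×170/297 = 79.562
  Dog, C: 139×93/297 = 43.525
  Cat, A: 158×34/297 = 18.088
  Cat, B: 158×170/297 = 90.438
  Cat, C: 158×93/297 = 49.475
Contributions (O − E)²/E:
  (16 − 15.912)²/15.912 = 0.0005
  (82 − 79.562)²/79.562 = 0.0747
  (41 − 43.525)²/43.525 = 0.1465
  (18 − 18.088)²/18.088 = 0.0004
  (88 − 90.438)²/90.438 = 0.0657
  (52 − 49.475)²/49.475 = 0.1289
χ² = 0.0005 + 0.0747 + 0.1465 + 0.0004 + 0.0657 + 0.1289 = 0.42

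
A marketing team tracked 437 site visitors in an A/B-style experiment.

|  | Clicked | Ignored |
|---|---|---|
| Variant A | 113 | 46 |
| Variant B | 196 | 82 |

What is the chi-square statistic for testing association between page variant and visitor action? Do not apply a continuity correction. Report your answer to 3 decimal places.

0.016

Row totals: 159, 278. Column totals: 309, 128. Grand total N = 437.
Expected counts (row total × column total / N):
  Variant A, Clicked: 159×309/437 = 112.4279
  Variant A, Ignored: 159×128/437 = 46.5721
  Variant B, Clicked: 278×309/437 = 196.5721
  Variant B, Ignored: 278×128/437 = 81.4279
Contributions (O − E)²/E:
  (113 − 112.4279)²/112.4279 = 0.0029
  (46 − 46.5721)²/46.5721 = 0.0070
  (196 − 196.5721)²/196.5721 = 0.0017
  (82 − 81.4279)²/81.4279 = 0.0040
χ² = 0.0029 + 0.0070 + 0.0017 + 0.0040 = 0.016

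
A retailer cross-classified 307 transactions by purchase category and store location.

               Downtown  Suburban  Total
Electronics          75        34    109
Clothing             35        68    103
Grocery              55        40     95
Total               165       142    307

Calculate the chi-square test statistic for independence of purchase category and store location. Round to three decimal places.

Grand total N = 307.
Expected counts (row total × column total / N):
  Electronics, Downtown: 109×165/307 = 58.58306
  Electronics, Suburban: 109×142/307 = 50.41694
  Clothing, Downtown: 103×165/307 = 55.35831
  Clothing, Suburban: 103×142/307 = 47.64169
  Grocery, Downtown: 95×165/307 = 51.05863
  Grocery, Suburban: 95×142/307 = 43.94137
Contributions (O − E)²/E:
  (75 − 58.58306)²/58.58306 = 4.6006
  (34 − 50.41694)²/50.41694 = 5.3457
  (35 − 55.35831)²/55.35831 = 7.4869
  (68 − 47.64169)²/47.64169 = 8.6995
  (55 − 51.05863)²/51.05863 = 0.3042
  (40 − 43.94137)²/43.94137 = 0.3535
χ² = 4.6006 + 5.3457 + 7.4869 + 8.6995 + 0.3042 + 0.3535 = 26.790

26.790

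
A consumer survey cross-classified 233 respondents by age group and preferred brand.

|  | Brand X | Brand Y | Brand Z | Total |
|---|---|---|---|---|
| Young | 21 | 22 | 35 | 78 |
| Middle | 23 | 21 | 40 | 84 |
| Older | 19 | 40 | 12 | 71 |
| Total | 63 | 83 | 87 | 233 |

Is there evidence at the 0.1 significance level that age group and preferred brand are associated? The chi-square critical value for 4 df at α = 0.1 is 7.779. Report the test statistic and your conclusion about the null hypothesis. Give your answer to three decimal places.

Grand total N = 233.
Expected counts (row total × column total / N):
  Young, Brand X: 78×63/233 = 21.0901
  Young, Brand Y: 78×83/233 = 27.7854
  Young, Brand Z: 78×87/233 = 29.1245
  Middle, Brand X: 84×63/233 = 22.7124
  Middle, Brand Y: 84×83/233 = 29.9227
  Middle, Brand Z: 84×87/233 = 31.3648
  Older, Brand X: 71×63/233 = 19.1974
  Older, Brand Y: 71×83/233 = 25.2918
  Older, Brand Z: 71×87/233 = 26.5107
Contributions (O − E)²/E:
  (21 − 21.0901)²/21.0901 = 0.0004
  (22 − 27.7854)²/27.7854 = 1.2046
  (35 − 29.1245)²/29.1245 = 1.1853
  (23 − 22.7124)²/22.7124 = 0.0036
  (21 − 29.9227)²/29.9227 = 2.6607
  (40 − 31.3648)²/31.3648 = 2.3774
  (19 − 19.1974)²/19.1974 = 0.0020
  (40 − 25.2918)²/25.2918 = 8.5534
  (12 − 26.5107)²/26.5107 = 7.9425
χ² = 0.0004 + 1.2046 + 1.1853 + 0.0036 + 2.6607 + 2.3774 + 0.0020 + 8.5534 + 7.9425 = 23.930
df = (3−1)(3−1) = 4. Since 23.930 > 7.779, reject the null hypothesis of independence at α = 0.1.

23.930; reject H₀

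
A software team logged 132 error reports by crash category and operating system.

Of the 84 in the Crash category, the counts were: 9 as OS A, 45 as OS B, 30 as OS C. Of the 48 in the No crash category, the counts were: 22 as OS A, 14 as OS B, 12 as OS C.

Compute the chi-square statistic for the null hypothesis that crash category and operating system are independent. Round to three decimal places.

21.214

Row totals: 84, 48. Column totals: 31, 59, 42. Grand total N = 132.
Expected counts (row total × column total / N):
  Crash, OS A: 84×31/132 = 19.7273
  Crash, OS B: 84×59/132 = 37.5455
  Crash, OS C: 84×42/132 = 26.7273
  No crash, OS A: 48×31/132 = 11.2727
  No crash, OS B: 48×59/132 = 21.4545
  No crash, OS C: 48×42/132 = 15.2727
Contributions (O − E)²/E:
  (9 − 19.7273)²/19.7273 = 5.8333
  (45 − 37.5455)²/37.5455 = 1.4801
  (30 − 26.7273)²/26.7273 = 0.4007
  (22 − 11.2727)²/11.2727 = 10.2083
  (14 − 21.4545)²/21.4545 = 2.5901
  (12 − 15.2727)²/15.2727 = 0.7013
χ² = 5.8333 + 1.4801 + 0.4007 + 10.2083 + 2.5901 + 0.7013 = 21.214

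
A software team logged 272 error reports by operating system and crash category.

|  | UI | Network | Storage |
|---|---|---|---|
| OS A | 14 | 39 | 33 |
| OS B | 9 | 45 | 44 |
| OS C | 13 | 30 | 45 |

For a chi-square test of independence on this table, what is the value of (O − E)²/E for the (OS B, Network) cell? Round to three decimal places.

0.375

Row total (OS B) = 98; column total (Network) = 114; N = 272.
Expected count E = 98 × 114 / 272 = 41.0735.
Contribution = (O − E)²/E = (45 − 41.0735)² / 41.0735 = 0.375.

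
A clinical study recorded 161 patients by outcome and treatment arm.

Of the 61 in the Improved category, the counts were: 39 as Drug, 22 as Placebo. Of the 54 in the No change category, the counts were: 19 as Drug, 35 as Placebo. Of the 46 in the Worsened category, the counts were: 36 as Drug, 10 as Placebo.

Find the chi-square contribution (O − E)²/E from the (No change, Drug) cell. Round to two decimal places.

Row total (No change) = 54; column total (Drug) = 94; N = 161.
Expected count E = 54 × 94 / 161 = 31.528.
Contribution = (O − E)²/E = (19 − 31.528)² / 31.528 = 4.98.

4.98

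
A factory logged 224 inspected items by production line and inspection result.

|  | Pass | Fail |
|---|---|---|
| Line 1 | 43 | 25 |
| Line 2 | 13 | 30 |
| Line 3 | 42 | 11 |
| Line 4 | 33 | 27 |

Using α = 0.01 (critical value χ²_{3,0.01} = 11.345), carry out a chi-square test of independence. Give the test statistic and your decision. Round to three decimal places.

Row totals: 68, 43, 53, 60. Column totals: 131, 93. Grand total N = 224.
Expected counts (row total × column total / N):
  Line 1, Pass: 68×131/224 = 39.7679
  Line 1, Fail: 68×93/224 = 28.2321
  Line 2, Pass: 43×131/224 = 25.1473
  Line 2, Fail: 43×93/224 = 17.8527
  Line 3, Pass: 53×131/224 = 30.9955
  Line 3, Fail: 53×93/224 = 22.0045
  Line 4, Pass: 60×131/224 = 35.0893
  Line 4, Fail: 60×93/224 = 24.9107
Contributions (O − E)²/E:
  (43 − 39.7679)²/39.7679 = 0.2627
  (25 − 28.2321)²/28.2321 = 0.3700
  (13 − 25.1473)²/25.1473 = 5.8677
  (30 − 17.8527)²/17.8527 = 8.2652
  (42 − 30.9955)²/30.9955 = 3.9070
  (11 − 22.0045)²/22.0045 = 5.5034
  (33 − 35.0893)²/35.0893 = 0.1244
  (27 − 24.9107)²/24.9107 = 0.1752
χ² = 0.2627 + 0.3700 + 5.8677 + 8.2652 + 3.9070 + 5.5034 + 0.1244 + 0.1752 = 24.476
df = (4−1)(2−1) = 3. Since 24.476 > 11.345, reject the null hypothesis of independence at α = 0.01.

24.476; reject H₀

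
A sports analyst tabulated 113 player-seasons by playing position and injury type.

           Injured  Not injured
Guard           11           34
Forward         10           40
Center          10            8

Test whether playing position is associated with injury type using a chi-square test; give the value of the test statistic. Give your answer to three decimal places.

8.740

Row totals: 45, 50, 18. Column totals: 31, 82. Grand total N = 113.
Expected counts (row total × column total / N):
  Guard, Injured: 45×31/113 = 12.3451
  Guard, Not injured: 45×82/113 = 32.6549
  Forward, Injured: 50×31/113 = 13.7168
  Forward, Not injured: 50×82/113 = 36.2832
  Center, Injured: 18×31/113 = 4.9381
  Center, Not injured: 18×82/113 = 13.0619
Contributions (O − E)²/E:
  (11 − 12.3451)²/12.3451 = 0.1466
  (34 − 32.6549)²/32.6549 = 0.0554
  (10 − 13.7168)²/13.7168 = 1.0071
  (40 − 36.2832)²/36.2832 = 0.3807
  (10 − 4.9381)²/4.9381 = 5.1888
  (8 − 13.0619)²/13.0619 = 1.9616
χ² = 0.1466 + 0.0554 + 1.0071 + 0.3807 + 5.1888 + 1.9616 = 8.740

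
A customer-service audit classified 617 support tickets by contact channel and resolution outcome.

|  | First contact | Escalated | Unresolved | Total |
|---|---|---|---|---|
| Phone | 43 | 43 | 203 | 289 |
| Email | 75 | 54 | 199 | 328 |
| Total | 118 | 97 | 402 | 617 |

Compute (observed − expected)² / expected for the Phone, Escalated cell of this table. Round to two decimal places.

0.13

Row total (Phone) = 289; column total (Escalated) = 97; N = 617.
Expected count E = 289 × 97 / 617 = 45.434.
Contribution = (O − E)²/E = (43 − 45.434)² / 45.434 = 0.13.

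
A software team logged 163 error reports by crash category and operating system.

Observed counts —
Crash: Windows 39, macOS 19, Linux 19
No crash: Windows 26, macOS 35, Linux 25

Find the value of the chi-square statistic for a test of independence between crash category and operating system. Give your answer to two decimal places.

7.69

Row totals: 77, 86. Column totals: 65, 54, 44. Grand total N = 163.
Expected counts (row total × column total / N):
  Crash, Windows: 77×65/163 = 30.7055
  Crash, macOS: 77×54/163 = 25.5092
  Crash, Linux: 77×44/163 = 20.7853
  No crash, Windows: 86×65/163 = 34.2945
  No crash, macOS: 86×54/163 = 28.4908
  No crash, Linux: 86×44/163 = 23.2147
Contributions (O − E)²/E:
  (39 − 30.7055)²/30.7055 = 2.2406
  (19 − 25.5092)²/25.5092 = 1.6610
  (19 − 20.7853)²/20.7853 = 0.1533
  (26 − 34.2945)²/34.2945 = 2.0061
  (35 − 28.4908)²/28.4908 = 1.4871
  (25 − 23.2147)²/23.2147 = 0.1373
χ² = 2.2406 + 1.6610 + 0.1533 + 2.0061 + 1.4871 + 0.1373 = 7.69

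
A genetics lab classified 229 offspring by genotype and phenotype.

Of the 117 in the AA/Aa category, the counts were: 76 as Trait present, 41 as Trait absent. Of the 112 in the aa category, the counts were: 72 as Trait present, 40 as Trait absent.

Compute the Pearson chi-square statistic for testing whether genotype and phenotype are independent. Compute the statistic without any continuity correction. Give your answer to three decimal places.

0.011

Row totals: 117, 112. Column totals: 148, 81. Grand total N = 229.
Expected counts (row total × column total / N):
  AA/Aa, Trait present: 117×148/229 = 75.6157
  AA/Aa, Trait absent: 117×81/229 = 41.3843
  aa, Trait present: 112×148/229 = 72.3843
  aa, Trait absent: 112×81/229 = 39.6157
Contributions (O − E)²/E:
  (76 − 75.6157)²/75.6157 = 0.0020
  (41 − 41.3843)²/41.3843 = 0.0036
  (72 − 72.3843)²/72.3843 = 0.0020
  (40 − 39.6157)²/39.6157 = 0.0037
χ² = 0.0020 + 0.0036 + 0.0020 + 0.0037 = 0.011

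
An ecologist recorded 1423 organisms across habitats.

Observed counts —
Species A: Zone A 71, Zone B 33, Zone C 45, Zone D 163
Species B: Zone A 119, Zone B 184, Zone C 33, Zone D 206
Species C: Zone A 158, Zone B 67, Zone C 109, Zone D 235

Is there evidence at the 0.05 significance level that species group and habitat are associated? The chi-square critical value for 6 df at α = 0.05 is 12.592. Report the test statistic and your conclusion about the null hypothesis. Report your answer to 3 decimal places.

Row totals: 312, 542, 569. Column totals: 348, 284, 187, 604. Grand total N = 1423.
Expected counts (row total × column total / N):
  Species A, Zone A: 312×348/1423 = 76.3008
  Species A, Zone B: 312×284/1423 = 62.2684
  Species A, Zone C: 312×187/1423 = 41.0007
  Species A, Zone D: 312×604/1423 = 132.4301
  Species B, Zone A: 542×348/1423 = 132.5481
  Species B, Zone B: 542×284/1423 = 108.1715
  Species B, Zone C: 542×187/1423 = 71.2256
  Species B, Zone D: 542×604/1423 = 230.0548
  Species C, Zone A: 569×348/1423 = 139.1511
  Species C, Zone B: 569×284/1423 = 113.5601
  Species C, Zone C: 569×187/1423 = 74.7737
  Species C, Zone D: 569×604/1423 = 241.5151
Contributions (O − E)²/E:
  (71 − 76.3008)²/76.3008 = 0.3683
  (33 − 62.2684)²/62.2684 = 13.7572
  (45 − 41.0007)²/41.0007 = 0.3901
  (163 − 132.4301)²/132.4301 = 7.0567
  (119 − 132.5481)²/132.5481 = 1.3848
  (184 − 108.1715)²/108.1715 = 53.1560
  (33 − 71.2256)²/71.2256 = 20.5150
  (206 − 230.0548)²/230.0548 = 2.5152
  (158 − 139.1511)²/139.1511 = 2.5532
  (67 − 113.5601)²/113.5601 = 19.0898
  (109 − 74.7737)²/74.7737 = 15.6665
  (235 − 241.5151)²/241.5151 = 0.1758
χ² = 0.3683 + 13.7572 + 0.3901 + 7.0567 + 1.3848 + 53.1560 + 20.5150 + 2.5152 + 2.5532 + 19.0898 + 15.6665 + 0.1758 = 136.629
df = (3−1)(4−1) = 6. Since 136.629 > 12.592, reject the null hypothesis of independence at α = 0.05.

136.629; reject H₀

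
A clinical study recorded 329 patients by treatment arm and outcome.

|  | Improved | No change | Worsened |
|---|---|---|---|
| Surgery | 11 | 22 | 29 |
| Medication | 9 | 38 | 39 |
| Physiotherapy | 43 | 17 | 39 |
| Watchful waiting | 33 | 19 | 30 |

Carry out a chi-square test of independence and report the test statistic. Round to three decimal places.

Row totals: 62, 86, 99, 82. Column totals: 96, 96, 137. Grand total N = 329.
Expected counts (row total × column total / N):
  Surgery, Improved: 62×96/329 = 18.0912
  Surgery, No change: 62×96/329 = 18.0912
  Surgery, Worsened: 62×137/329 = 25.8176
  Medication, Improved: 86×96/329 = 25.0942
  Medication, No change: 86×96/329 = 25.0942
  Medication, Worsened: 86×137/329 = 35.8116
  Physiotherapy, Improved: 99×96/329 = 28.8875
  Physiotherapy, No change: 99×96/329 = 28.8875
  Physiotherapy, Worsened: 99×137/329 = 41.2249
  Watchful waiting, Improved: 82×96/329 = 23.9271
  Watchful waiting, No change: 82×96/329 = 23.9271
  Watchful waiting, Worsened: 82×137/329 = 34.1459
Contributions (O − E)²/E:
  (11 − 18.0912)²/18.0912 = 2.7795
  (22 − 18.0912)²/18.0912 = 0.8445
  (29 − 25.8176)²/25.8176 = 0.3923
  (9 − 25.0942)²/25.0942 = 10.3220
  (38 − 25.0942)²/25.0942 = 6.6374
  (39 − 35.8116)²/35.8116 = 0.2839
  (43 − 28.8875)²/28.8875 = 6.8944
  (17 − 28.8875)²/28.8875 = 4.8918
  (39 − 41.2249)²/41.2249 = 0.1201
  (33 − 23.9271)²/23.9271 = 3.4403
  (19 − 23.9271)²/23.9271 = 1.0146
  (30 − 34.1459)²/34.1459 = 0.5034
χ² = 2.7795 + 0.8445 + 0.3923 + 10.3220 + 6.6374 + 0.2839 + 6.8944 + 4.8918 + 0.1201 + 3.4403 + 1.0146 + 0.5034 = 38.124

38.124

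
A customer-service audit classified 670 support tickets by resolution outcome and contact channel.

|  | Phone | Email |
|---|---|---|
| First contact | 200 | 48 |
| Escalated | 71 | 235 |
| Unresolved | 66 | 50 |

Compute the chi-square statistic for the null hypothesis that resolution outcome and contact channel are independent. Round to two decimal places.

Row totals: 248, 306, 116. Column totals: 337, 333. Grand total N = 670.
Expected counts (row total × column total / N):
  First contact, Phone: 248×337/670 = 124.740
  First contact, Email: 248×333/670 = 123.260
  Escalated, Phone: 306×337/670 = 153.913
  Escalated, Email: 306×333/670 = 152.087
  Unresolved, Phone: 116×337/670 = 58.346
  Unresolved, Email: 116×333/670 = 57.654
Contributions (O − E)²/E:
  (200 − 124.740)²/124.740 = 45.4070
  (48 − 123.260)²/123.260 = 45.9522
  (71 − 153.913)²/153.913 = 44.6653
  (235 − 152.087)²/152.087 = 45.2015
  (66 − 58.346)²/58.346 = 1.0041
  (50 − 57.654)²/57.654 = 1.0161
χ² = 45.4070 + 45.9522 + 44.6653 + 45.2015 + 1.0041 + 1.0161 = 183.25

183.25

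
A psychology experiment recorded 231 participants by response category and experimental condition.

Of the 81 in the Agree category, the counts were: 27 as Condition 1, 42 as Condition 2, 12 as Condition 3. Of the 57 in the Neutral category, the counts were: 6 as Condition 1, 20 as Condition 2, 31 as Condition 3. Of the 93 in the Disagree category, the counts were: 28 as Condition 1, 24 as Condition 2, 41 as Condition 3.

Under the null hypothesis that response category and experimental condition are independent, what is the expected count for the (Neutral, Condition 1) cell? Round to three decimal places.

Row total (Neutral) = 57; column total (Condition 1) = 61; grand total N = 231.
Expected count = (row total × column total) / N = 57 × 61 / 231 = 15.052.

15.052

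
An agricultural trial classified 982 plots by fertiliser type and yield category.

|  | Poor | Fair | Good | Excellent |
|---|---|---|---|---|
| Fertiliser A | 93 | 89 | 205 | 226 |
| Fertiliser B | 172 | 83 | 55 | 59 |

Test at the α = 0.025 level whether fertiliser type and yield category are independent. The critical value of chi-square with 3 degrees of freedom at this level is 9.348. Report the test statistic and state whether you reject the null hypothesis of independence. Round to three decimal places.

Row totals: 613, 369. Column totals: 265, 172, 260, 285. Grand total N = 982.
Expected counts (row total × column total / N):
  Fertiliser A, Poor: 613×265/982 = 165.42261
  Fertiliser A, Fair: 613×172/982 = 107.36864
  Fertiliser A, Good: 613×260/982 = 162.30143
  Fertiliser A, Excellent: 613×285/982 = 177.90733
  Fertiliser B, Poor: 369×265/982 = 99.57739
  Fertiliser B, Fair: 369×172/982 = 64.63136
  Fertiliser B, Good: 369×260/982 = 97.69857
  Fertiliser B, Excellent: 369×285/982 = 107.09267
Contributions (O − E)²/E:
  (93 − 165.42261)²/165.42261 = 31.7069
  (89 − 107.36864)²/107.36864 = 3.1425
  (205 − 162.30143)²/162.30143 = 11.2332
  (226 − 177.90733)²/177.90733 = 13.0006
  (172 − 99.57739)²/99.57739 = 52.6729
  (83 − 64.63136)²/64.63136 = 5.2205
  (55 − 97.69857)²/97.69857 = 18.6612
  (59 − 107.09267)²/107.09267 = 21.5972
χ² = 31.7069 + 3.1425 + 11.2332 + 13.0006 + 52.6729 + 5.2205 + 18.6612 + 21.5972 = 157.235
df = (2−1)(4−1) = 3. Since 157.235 > 9.348, reject the null hypothesis of independence at α = 0.025.

157.235; reject H₀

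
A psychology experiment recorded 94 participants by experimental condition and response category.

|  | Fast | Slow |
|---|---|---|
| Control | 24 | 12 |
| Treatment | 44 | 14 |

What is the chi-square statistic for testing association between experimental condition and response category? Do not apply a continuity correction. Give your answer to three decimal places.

0.939

Row totals: 36, 58. Column totals: 68, 26. Grand total N = 94.
Expected counts (row total × column total / N):
  Control, Fast: 36×68/94 = 26.0426
  Control, Slow: 36×26/94 = 9.9574
  Treatment, Fast: 58×68/94 = 41.9574
  Treatment, Slow: 58×26/94 = 16.0426
Contributions (O − E)²/E:
  (24 − 26.0426)²/26.0426 = 0.1602
  (12 − 9.9574)²/9.9574 = 0.4190
  (44 − 41.9574)²/41.9574 = 0.0994
  (14 − 16.0426)²/16.0426 = 0.2601
χ² = 0.1602 + 0.4190 + 0.0994 + 0.2601 = 0.939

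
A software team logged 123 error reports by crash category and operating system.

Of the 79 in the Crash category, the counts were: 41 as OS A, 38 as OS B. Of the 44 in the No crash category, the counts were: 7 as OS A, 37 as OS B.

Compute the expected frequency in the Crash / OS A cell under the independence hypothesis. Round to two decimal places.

Row total (Crash) = 79; column total (OS A) = 48; grand total N = 123.
Expected count = (row total × column total) / N = 79 × 48 / 123 = 30.83.

30.83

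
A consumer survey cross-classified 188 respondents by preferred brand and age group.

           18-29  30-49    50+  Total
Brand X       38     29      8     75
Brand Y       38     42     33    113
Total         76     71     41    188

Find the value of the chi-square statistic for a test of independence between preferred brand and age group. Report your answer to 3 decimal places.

Grand total N = 188.
Expected counts (row total × column total / N):
  Brand X, 18-29: 75×76/188 = 30.3191
  Brand X, 30-49: 75×71/188 = 28.3245
  Brand X, 50+: 75×41/188 = 16.3564
  Brand Y, 18-29: 113×76/188 = 45.6809
  Brand Y, 30-49: 113×71/188 = 42.6755
  Brand Y, 50+: 113×41/188 = 24.6436
Contributions (O − E)²/E:
  (38 − 30.3191)²/30.3191 = 1.9458
  (29 − 28.3245)²/28.3245 = 0.0161
  (8 − 16.3564)²/16.3564 = 4.2692
  (38 − 45.6809)²/45.6809 = 1.2915
  (42 − 42.6755)²/42.6755 = 0.0107
  (33 − 24.6436)²/24.6436 = 2.8336
χ² = 1.9458 + 0.0161 + 4.2692 + 1.2915 + 0.0107 + 2.8336 = 10.367

10.367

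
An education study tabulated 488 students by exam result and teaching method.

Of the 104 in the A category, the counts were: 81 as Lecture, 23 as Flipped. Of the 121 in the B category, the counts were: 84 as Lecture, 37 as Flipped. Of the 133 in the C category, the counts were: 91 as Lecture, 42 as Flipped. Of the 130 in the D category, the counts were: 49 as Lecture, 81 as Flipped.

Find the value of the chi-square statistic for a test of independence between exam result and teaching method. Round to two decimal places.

Row totals: 104, 121, 133, 130. Column totals: 305, 183. Grand total N = 488.
Expected counts (row total × column total / N):
  A, Lecture: 104×305/488 = 65.000
  A, Flipped: 104×183/488 = 39.000
  B, Lecture: 121×305/488 = 75.625
  B, Flipped: 121×183/488 = 45.375
  C, Lecture: 133×305/488 = 83.125
  C, Flipped: 133×183/488 = 49.875
  D, Lecture: 130×305/488 = 81.250
  D, Flipped: 130×183/488 = 48.750
Contributions (O − E)²/E:
  (81 − 65.000)²/65.000 = 3.9385
  (23 − 39.000)²/39.000 = 6.5641
  (84 − 75.625)²/75.625 = 0.9275
  (37 − 45.375)²/45.375 = 1.5458
  (91 − 83.125)²/83.125 = 0.7461
  (42 − 49.875)²/49.875 = 1.2434
  (49 − 81.250)²/81.250 = 12.8008
  (81 − 48.750)²/48.750 = 21.3346
χ² = 3.9385 + 6.5641 + 0.9275 + 1.5458 + 0.7461 + 1.2434 + 12.8008 + 21.3346 = 49.10

49.10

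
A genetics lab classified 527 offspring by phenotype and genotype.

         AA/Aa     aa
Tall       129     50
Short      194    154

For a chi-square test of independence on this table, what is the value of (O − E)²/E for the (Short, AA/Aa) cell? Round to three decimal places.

1.745

Row total (Short) = 348; column total (AA/Aa) = 323; N = 527.
Expected count E = 348 × 323 / 527 = 213.2903.
Contribution = (O − E)²/E = (194 − 213.2903)² / 213.2903 = 1.745.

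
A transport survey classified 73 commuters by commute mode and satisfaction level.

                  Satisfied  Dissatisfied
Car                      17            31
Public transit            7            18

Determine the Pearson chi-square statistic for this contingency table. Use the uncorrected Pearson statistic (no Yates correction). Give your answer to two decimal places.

0.41

Row totals: 48, 25. Column totals: 24, 49. Grand total N = 73.
Expected counts (row total × column total / N):
  Car, Satisfied: 48×24/73 = 15.781
  Car, Dissatisfied: 48×49/73 = 32.219
  Public transit, Satisfied: 25×24/73 = 8.219
  Public transit, Dissatisfied: 25×49/73 = 16.781
Contributions (O − E)²/E:
  (17 − 15.781)²/15.781 = 0.0942
  (31 − 32.219)²/32.219 = 0.0461
  (7 − 8.219)²/8.219 = 0.1808
  (18 − 16.781)²/16.781 = 0.0886
χ² = 0.0942 + 0.0461 + 0.1808 + 0.0886 = 0.41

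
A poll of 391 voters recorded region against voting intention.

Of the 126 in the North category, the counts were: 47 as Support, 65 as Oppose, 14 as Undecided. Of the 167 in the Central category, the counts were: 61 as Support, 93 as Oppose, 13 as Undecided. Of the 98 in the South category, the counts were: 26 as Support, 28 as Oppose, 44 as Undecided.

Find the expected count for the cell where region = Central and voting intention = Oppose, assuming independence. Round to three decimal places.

79.442

Row total (Central) = 167; column total (Oppose) = 186; grand total N = 391.
Expected count = (row total × column total) / N = 167 × 186 / 391 = 79.442.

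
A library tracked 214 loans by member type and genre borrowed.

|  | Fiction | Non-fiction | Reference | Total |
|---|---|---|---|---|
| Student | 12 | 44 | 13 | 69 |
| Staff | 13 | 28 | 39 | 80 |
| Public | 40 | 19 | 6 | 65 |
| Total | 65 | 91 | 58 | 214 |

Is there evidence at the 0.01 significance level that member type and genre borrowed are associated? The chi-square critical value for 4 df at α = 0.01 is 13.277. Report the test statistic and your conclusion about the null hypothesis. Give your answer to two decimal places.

64.19; reject H₀

Grand total N = 214.
Expected counts (row total × column total / N):
  Student, Fiction: 69×65/214 = 20.958
  Student, Non-fiction: 69×91/214 = 29.341
  Student, Reference: 69×58/214 = 18.701
  Staff, Fiction: 80×65/214 = 24.299
  Staff, Non-fiction: 80×91/214 = 34.019
  Staff, Reference: 80×58/214 = 21.682
  Public, Fiction: 65×65/214 = 19.743
  Public, Non-fiction: 65×91/214 = 27.640
  Public, Reference: 65×58/214 = 17.617
Contributions (O − E)²/E:
  (12 − 20.958)²/20.958 = 3.8289
  (44 − 29.341)²/29.341 = 7.3238
  (13 − 18.701)²/18.701 = 1.7379
  (13 − 24.299)²/24.299 = 5.2540
  (28 − 34.019)²/34.019 = 1.0649
  (39 − 21.682)²/21.682 = 13.8324
  (40 − 19.743)²/19.743 = 20.7844
  (19 − 27.640)²/27.640 = 2.7008
  (6 − 17.617)²/17.617 = 7.6605
χ² = 3.8289 + 7.3238 + 1.7379 + 5.2540 + 1.0649 + 13.8324 + 20.7844 + 2.7008 + 7.6605 = 64.19
df = (3−1)(3−1) = 4. Since 64.19 > 13.277, reject the null hypothesis of independence at α = 0.01.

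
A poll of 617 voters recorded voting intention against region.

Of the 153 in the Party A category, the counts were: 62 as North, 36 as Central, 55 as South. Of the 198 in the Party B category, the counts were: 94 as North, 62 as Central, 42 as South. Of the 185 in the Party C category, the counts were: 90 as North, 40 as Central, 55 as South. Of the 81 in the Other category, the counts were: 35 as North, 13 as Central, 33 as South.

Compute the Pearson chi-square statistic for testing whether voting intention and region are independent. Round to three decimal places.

Row totals: 153, 198, 185, 81. Column totals: 281, 151, 185. Grand total N = 617.
Expected counts (row total × column total / N):
  Party A, North: 153×281/617 = 69.6807
  Party A, Central: 153×151/617 = 37.4441
  Party A, South: 153×185/617 = 45.8752
  Party B, North: 198×281/617 = 90.1750
  Party B, Central: 198×151/617 = 48.4571
  Party B, South: 198×185/617 = 59.3679
  Party C, North: 185×281/617 = 84.2545
  Party C, Central: 185×151/617 = 45.2755
  Party C, South: 185×185/617 = 55.4700
  Other, North: 81×281/617 = 36.8898
  Other, Central: 81×151/617 = 19.8233
  Other, South: 81×185/617 = 24.2869
Contributions (O − E)²/E:
  (62 − 69.6807)²/69.6807 = 0.8466
  (36 − 37.4441)²/37.4441 = 0.0557
  (55 − 45.8752)²/45.8752 = 1.8150
  (94 − 90.1750)²/90.1750 = 0.1622
  (62 − 48.4571)²/48.4571 = 3.7850
  (42 − 59.3679)²/59.3679 = 5.0809
  (90 − 84.2545)²/84.2545 = 0.3918
  (40 − 45.2755)²/45.2755 = 0.6147
  (55 − 55.4700)²/55.4700 = 0.0040
  (35 − 36.8898)²/36.8898 = 0.0968
  (13 − 19.8233)²/19.8233 = 2.3486
  (33 − 24.2869)²/24.2869 = 3.1259
χ² = 0.8466 + 0.0557 + 1.8150 + 0.1622 + 3.7850 + 5.0809 + 0.3918 + 0.6147 + 0.0040 + 0.0968 + 2.3486 + 3.1259 = 18.327

18.327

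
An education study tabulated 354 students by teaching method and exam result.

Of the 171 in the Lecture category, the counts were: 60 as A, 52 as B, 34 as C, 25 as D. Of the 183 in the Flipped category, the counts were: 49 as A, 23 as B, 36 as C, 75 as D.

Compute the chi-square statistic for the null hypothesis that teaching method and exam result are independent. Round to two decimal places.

37.02

Row totals: 171, 183. Column totals: 109, 75, 70, 100. Grand total N = 354.
Expected counts (row total × column total / N):
  Lecture, A: 171×109/354 = 52.653
  Lecture, B: 171×75/354 = 36.229
  Lecture, C: 171×70/354 = 33.814
  Lecture, D: 171×100/354 = 48.305
  Flipped, A: 183×109/354 = 56.347
  Flipped, B: 183×75/354 = 38.771
  Flipped, C: 183×70/354 = 36.186
  Flipped, D: 183×100/354 = 51.695
Contributions (O − E)²/E:
  (60 − 52.653)²/52.653 = 1.0252
  (52 − 36.229)²/36.229 = 6.8653
  (34 − 33.814)²/33.814 = 0.0010
  (25 − 48.305)²/48.305 = 11.2436
  (49 − 56.347)²/56.347 = 0.9580
  (23 − 38.771)²/38.771 = 6.4152
  (36 − 36.186)²/36.186 = 0.0010
  (75 − 51.695)²/51.695 = 10.5063
χ² = 1.0252 + 6.8653 + 0.0010 + 11.2436 + 0.9580 + 6.4152 + 0.0010 + 10.5063 = 37.02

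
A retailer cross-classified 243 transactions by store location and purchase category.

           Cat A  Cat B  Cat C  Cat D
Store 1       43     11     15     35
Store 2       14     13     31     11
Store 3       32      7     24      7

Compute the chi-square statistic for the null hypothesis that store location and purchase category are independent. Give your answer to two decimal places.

Row totals: 104, 69, 70. Column totals: 89, 31, 70, 53. Grand total N = 243.
Expected counts (row total × column total / N):
  Store 1, Cat A: 104×89/243 = 38.091
  Store 1, Cat B: 104×31/243 = 13.267
  Store 1, Cat C: 104×70/243 = 29.959
  Store 1, Cat D: 104×53/243 = 22.683
  Store 2, Cat A: 69×89/243 = 25.272
  Store 2, Cat B: 69×31/243 = 8.802
  Store 2, Cat C: 69×70/243 = 19.877
  Store 2, Cat D: 69×53/243 = 15.049
  Store 3, Cat A: 70×89/243 = 25.638
  Store 3, Cat B: 70×31/243 = 8.930
  Store 3, Cat C: 70×70/243 = 20.165
  Store 3, Cat D: 70×53/243 = 15.267
Contributions (O − E)²/E:
  (43 − 38.091)²/38.091 = 0.6327
  (11 − 13.267)²/13.267 = 0.3874
  (15 − 29.959)²/29.959 = 7.4693
  (35 − 22.683)²/22.683 = 6.6882
  (14 − 25.272)²/25.272 = 5.0276
  (13 − 8.802)²/8.802 = 2.0022
  (31 − 19.877)²/19.877 = 6.2243
  (11 − 15.049)²/15.049 = 1.0894
  (32 − 25.638)²/25.638 = 1.5787
  (7 − 8.930)²/8.930 = 0.4171
  (24 − 20.165)²/20.165 = 0.7293
  (7 − 15.267)²/15.267 = 4.4765
χ² = 0.6327 + 0.3874 + 7.4693 + 6.6882 + 5.0276 + 2.0022 + 6.2243 + 1.0894 + 1.5787 + 0.4171 + 0.7293 + 4.4765 = 36.72

36.72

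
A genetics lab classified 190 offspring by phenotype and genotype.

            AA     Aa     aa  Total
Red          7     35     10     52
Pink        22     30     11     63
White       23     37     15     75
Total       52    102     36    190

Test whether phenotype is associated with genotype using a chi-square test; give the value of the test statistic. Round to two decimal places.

7.90

Grand total N = 190.
Expected counts (row total × column total / N):
  Red, AA: 52×52/190 = 14.232
  Red, Aa: 52×102/190 = 27.916
  Red, aa: 52×36/190 = 9.853
  Pink, AA: 63×52/190 = 17.242
  Pink, Aa: 63×102/190 = 33.821
  Pink, aa: 63×36/190 = 11.937
  White, AA: 75×52/190 = 20.526
  White, Aa: 75×102/190 = 40.263
  White, aa: 75×36/190 = 14.211
Contributions (O − E)²/E:
  (7 − 14.232)²/14.232 = 3.6749
  (35 − 27.916)²/27.916 = 1.7976
  (10 − 9.853)²/9.853 = 0.0022
  (22 − 17.242)²/17.242 = 1.3130
  (30 − 33.821)²/33.821 = 0.4317
  (11 − 11.937)²/11.937 = 0.0736
  (23 − 20.526)²/20.526 = 0.2982
  (37 − 40.263)²/40.263 = 0.2644
  (15 − 14.211)²/14.211 = 0.0438
χ² = 3.6749 + 1.7976 + 0.0022 + 1.3130 + 0.4317 + 0.0736 + 0.2982 + 0.2644 + 0.0438 = 7.90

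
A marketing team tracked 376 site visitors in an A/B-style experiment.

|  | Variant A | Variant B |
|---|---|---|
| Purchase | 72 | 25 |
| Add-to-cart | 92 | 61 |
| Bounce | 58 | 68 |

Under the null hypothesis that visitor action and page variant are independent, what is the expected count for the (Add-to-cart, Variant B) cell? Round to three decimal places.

Row total (Add-to-cart) = 153; column total (Variant B) = 154; grand total N = 376.
Expected count = (row total × column total) / N = 153 × 154 / 376 = 62.665.

62.665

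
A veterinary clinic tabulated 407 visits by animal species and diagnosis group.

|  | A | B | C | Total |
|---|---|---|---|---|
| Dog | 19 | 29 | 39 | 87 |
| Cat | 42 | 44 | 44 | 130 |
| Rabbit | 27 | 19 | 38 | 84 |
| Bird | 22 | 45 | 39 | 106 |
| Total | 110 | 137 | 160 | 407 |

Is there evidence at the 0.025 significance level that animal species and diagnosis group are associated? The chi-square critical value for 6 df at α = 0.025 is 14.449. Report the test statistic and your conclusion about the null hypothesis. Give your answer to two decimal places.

12.63; fail to reject H₀

Grand total N = 407.
Expected counts (row total × column total / N):
  Dog, A: 87×110/407 = 23.514
  Dog, B: 87×137/407 = 29.285
  Dog, C: 87×160/407 = 34.201
  Cat, A: 130×110/407 = 35.135
  Cat, B: 130×137/407 = 43.759
  Cat, C: 130×160/407 = 51.106
  Rabbit, A: 84×110/407 = 22.703
  Rabbit, B: 84×137/407 = 28.275
  Rabbit, C: 84×160/407 = 33.022
  Bird, A: 106×110/407 = 28.649
  Bird, B: 106×137/407 = 35.681
  Bird, C: 106×160/407 = 41.671
Contributions (O − E)²/E:
  (19 − 23.514)²/23.514 = 0.8666
  (29 − 29.285)²/29.285 = 0.0028
  (39 − 34.201)²/34.201 = 0.6734
  (42 − 35.135)²/35.135 = 1.3413
  (44 − 43.759)²/43.759 = 0.0013
  (44 − 51.106)²/51.106 = 0.9880
  (27 − 22.703)²/22.703 = 0.8133
  (19 − 28.275)²/28.275 = 3.0425
  (38 − 33.022)²/33.022 = 0.7504
  (22 − 28.649)²/28.649 = 1.5431
  (45 − 35.681)²/35.681 = 2.4339
  (39 − 41.671)²/41.671 = 0.1712
χ² = 0.8666 + 0.0028 + 0.6734 + 1.3413 + 0.0013 + 0.9880 + 0.8133 + 3.0425 + 0.7504 + 1.5431 + 2.4339 + 0.1712 = 12.63
df = (4−1)(3−1) = 6. Since 12.63 < 14.449, fail to reject the null hypothesis of independence at α = 0.025.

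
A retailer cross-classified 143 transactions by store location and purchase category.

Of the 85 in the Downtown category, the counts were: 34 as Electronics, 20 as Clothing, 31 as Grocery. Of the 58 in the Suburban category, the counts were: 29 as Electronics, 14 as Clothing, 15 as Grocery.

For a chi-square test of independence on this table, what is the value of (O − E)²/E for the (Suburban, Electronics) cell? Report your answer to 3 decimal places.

Row total (Suburban) = 58; column total (Electronics) = 63; N = 143.
Expected count E = 58 × 63 / 143 = 25.5524.
Contribution = (O − E)²/E = (29 − 25.5524)² / 25.5524 = 0.465.

0.465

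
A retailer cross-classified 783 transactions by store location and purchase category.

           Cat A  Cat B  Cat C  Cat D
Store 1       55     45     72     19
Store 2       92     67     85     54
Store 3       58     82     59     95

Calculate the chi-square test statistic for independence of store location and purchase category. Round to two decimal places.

52.26

Row totals: 191, 298, 294. Column totals: 205, 194, 216, 168. Grand total N = 783.
Expected counts (row total × column total / N):
  Store 1, Cat A: 191×205/783 = 50.0064
  Store 1, Cat B: 191×194/783 = 47.3231
  Store 1, Cat C: 191×216/783 = 52.6897
  Store 1, Cat D: 191×168/783 = 40.9808
  Store 2, Cat A: 298×205/783 = 78.0204
  Store 2, Cat B: 298×194/783 = 73.8340
  Store 2, Cat C: 298×216/783 = 82.2069
  Store 2, Cat D: 298×168/783 = 63.9387
  Store 3, Cat A: 294×205/783 = 76.9732
  Store 3, Cat B: 294×194/783 = 72.8429
  Store 3, Cat C: 294×216/783 = 81.1034
  Store 3, Cat D: 294×168/783 = 63.0805
Contributions (O − E)²/E:
  (55 − 50.0064)²/50.0064 = 0.4987
  (45 − 47.3231)²/47.3231 = 0.1140
  (72 − 52.6897)²/52.6897 = 7.0771
  (19 − 40.9808)²/40.9808 = 11.7898
  (92 − 78.0204)²/78.0204 = 2.5048
  (67 − 73.8340)²/73.8340 = 0.6325
  (85 − 82.2069)²/82.2069 = 0.0949
  (54 − 63.9387)²/63.9387 = 1.5449
  (58 − 76.9732)²/76.9732 = 4.6767
  (82 − 72.8429)²/72.8429 = 1.1511
  (59 − 81.1034)²/81.1034 = 6.0239
  (95 − 63.0805)²/63.0805 = 16.1517
χ² = 0.4987 + 0.1140 + 7.0771 + 11.7898 + 2.5048 + 0.6325 + 0.0949 + 1.5449 + 4.6767 + 1.1511 + 6.0239 + 16.1517 = 52.26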